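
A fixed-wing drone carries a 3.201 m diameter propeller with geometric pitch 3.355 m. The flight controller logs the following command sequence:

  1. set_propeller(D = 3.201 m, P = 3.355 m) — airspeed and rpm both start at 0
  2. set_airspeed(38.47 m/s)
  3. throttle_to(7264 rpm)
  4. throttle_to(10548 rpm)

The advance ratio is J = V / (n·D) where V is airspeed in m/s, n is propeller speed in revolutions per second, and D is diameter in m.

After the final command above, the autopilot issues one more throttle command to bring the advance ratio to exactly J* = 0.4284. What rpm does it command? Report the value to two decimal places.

set_propeller: D = 3.201 m, P = 3.355 m (p = P/D = 1.048110); state ← (V=0, rpm=0)
set_airspeed(38.47): V ← 38.47 m/s
throttle_to(7264): rpm ← 7264
throttle_to(10548): rpm ← 10548
final state: V = 38.47 m/s, rpm = 10548 → n = rpm/60 = 175.800000 rev/s
target J* = 0.4284; solve J* = V/(n·D) for n: n = V/(J*·D) = 38.47/(0.4284 × 3.201) = 28.053500 rev/s
rpm = 60·n = 1683.209991

rpm = 1683.21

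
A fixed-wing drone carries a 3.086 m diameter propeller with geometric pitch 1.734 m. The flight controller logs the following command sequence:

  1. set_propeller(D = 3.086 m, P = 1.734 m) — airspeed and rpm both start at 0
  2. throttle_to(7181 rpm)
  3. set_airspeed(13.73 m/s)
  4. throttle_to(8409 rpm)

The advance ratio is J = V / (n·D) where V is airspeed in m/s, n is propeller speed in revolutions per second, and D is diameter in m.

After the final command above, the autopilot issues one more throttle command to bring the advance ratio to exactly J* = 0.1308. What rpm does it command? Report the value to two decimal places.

rpm = 2040.88

set_propeller: D = 3.086 m, P = 1.734 m (p = P/D = 0.561892); state ← (V=0, rpm=0)
throttle_to(7181): rpm ← 7181
set_airspeed(13.73): V ← 13.73 m/s
throttle_to(8409): rpm ← 8409
final state: V = 13.73 m/s, rpm = 8409 → n = rpm/60 = 140.150000 rev/s
target J* = 0.1308; solve J* = V/(n·D) for n: n = V/(J*·D) = 13.73/(0.1308 × 3.086) = 34.014718 rev/s
rpm = 60·n = 2040.883065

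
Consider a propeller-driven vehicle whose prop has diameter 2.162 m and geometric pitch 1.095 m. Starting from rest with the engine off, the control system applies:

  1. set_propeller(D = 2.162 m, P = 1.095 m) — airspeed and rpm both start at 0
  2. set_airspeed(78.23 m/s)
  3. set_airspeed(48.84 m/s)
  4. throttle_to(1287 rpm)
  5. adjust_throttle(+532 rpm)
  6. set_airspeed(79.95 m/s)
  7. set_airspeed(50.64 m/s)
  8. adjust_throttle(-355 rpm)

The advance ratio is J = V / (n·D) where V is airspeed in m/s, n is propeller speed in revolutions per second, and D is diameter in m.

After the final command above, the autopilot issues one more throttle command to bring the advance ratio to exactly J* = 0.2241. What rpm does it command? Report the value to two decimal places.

set_propeller: D = 2.162 m, P = 1.095 m (p = P/D = 0.506475); state ← (V=0, rpm=0)
set_airspeed(78.23): V ← 78.23 m/s
set_airspeed(48.84): V ← 48.84 m/s
throttle_to(1287): rpm ← 1287
adjust_throttle(+532): rpm ← 1287 +532 = 1819
set_airspeed(79.95): V ← 79.95 m/s
set_airspeed(50.64): V ← 50.64 m/s
adjust_throttle(-355): rpm ← 1819 -355 = 1464
final state: V = 50.64 m/s, rpm = 1464 → n = rpm/60 = 24.400000 rev/s
target J* = 0.2241; solve J* = V/(n·D) for n: n = V/(J*·D) = 50.64/(0.2241 × 2.162) = 104.519218 rev/s
rpm = 60·n = 6271.153067

rpm = 6271.15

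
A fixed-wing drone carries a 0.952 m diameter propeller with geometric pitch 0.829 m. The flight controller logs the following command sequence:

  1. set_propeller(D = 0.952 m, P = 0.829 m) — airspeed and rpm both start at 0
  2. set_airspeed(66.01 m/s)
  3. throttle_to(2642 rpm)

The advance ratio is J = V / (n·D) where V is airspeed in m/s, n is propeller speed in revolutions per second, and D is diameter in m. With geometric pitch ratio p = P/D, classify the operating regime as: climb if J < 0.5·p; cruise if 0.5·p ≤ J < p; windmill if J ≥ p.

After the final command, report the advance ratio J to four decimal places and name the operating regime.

set_propeller: D = 0.952 m, P = 0.829 m (p = P/D = 0.870798); state ← (V=0, rpm=0)
set_airspeed(66.01): V ← 66.01 m/s
throttle_to(2642): rpm ← 2642
final state: V = 66.01 m/s, rpm = 2642 → n = rpm/60 = 44.033333 rev/s
J = V / (n·D) = 66.01 / (44.033333 × 0.952) = 1.574676
regime bands: climb J<0.4354 | cruise [0.4354, 0.8708) | windmill J≥0.8708
J = 1.5747 → windmill

J = 1.5747, regime = windmill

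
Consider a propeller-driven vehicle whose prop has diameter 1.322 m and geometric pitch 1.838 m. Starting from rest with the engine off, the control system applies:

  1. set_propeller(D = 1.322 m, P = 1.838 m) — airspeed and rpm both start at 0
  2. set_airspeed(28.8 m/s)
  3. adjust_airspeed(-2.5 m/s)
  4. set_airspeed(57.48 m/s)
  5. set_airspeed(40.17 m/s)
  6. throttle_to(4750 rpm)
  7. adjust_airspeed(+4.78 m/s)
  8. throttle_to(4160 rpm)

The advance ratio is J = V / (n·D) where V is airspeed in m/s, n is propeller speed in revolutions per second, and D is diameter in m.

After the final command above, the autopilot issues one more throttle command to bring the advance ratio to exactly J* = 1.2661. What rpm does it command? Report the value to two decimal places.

rpm = 1611.32

set_propeller: D = 1.322 m, P = 1.838 m (p = P/D = 1.390318); state ← (V=0, rpm=0)
set_airspeed(28.8): V ← 28.8 m/s
adjust_airspeed(-2.5): V ← 28.8 -2.5 = 26.3 m/s
set_airspeed(57.48): V ← 57.48 m/s
set_airspeed(40.17): V ← 40.17 m/s
throttle_to(4750): rpm ← 4750
adjust_airspeed(+4.78): V ← 40.17 +4.78 = 44.95 m/s
throttle_to(4160): rpm ← 4160
final state: V = 44.95 m/s, rpm = 4160 → n = rpm/60 = 69.333333 rev/s
target J* = 1.2661; solve J* = V/(n·D) for n: n = V/(J*·D) = 44.95/(1.2661 × 1.322) = 26.855314 rev/s
rpm = 60·n = 1611.318831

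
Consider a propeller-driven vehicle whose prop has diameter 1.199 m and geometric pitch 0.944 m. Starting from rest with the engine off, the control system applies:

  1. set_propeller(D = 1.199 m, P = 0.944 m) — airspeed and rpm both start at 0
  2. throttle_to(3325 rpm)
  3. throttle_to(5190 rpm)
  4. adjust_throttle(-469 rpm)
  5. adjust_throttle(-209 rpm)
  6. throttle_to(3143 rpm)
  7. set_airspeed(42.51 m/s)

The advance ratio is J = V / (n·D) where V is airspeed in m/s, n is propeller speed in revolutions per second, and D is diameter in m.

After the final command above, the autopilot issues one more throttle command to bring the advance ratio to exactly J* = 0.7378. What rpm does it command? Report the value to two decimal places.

rpm = 2883.26

set_propeller: D = 1.199 m, P = 0.944 m (p = P/D = 0.787323); state ← (V=0, rpm=0)
throttle_to(3325): rpm ← 3325
throttle_to(5190): rpm ← 5190
adjust_throttle(-469): rpm ← 5190 -469 = 4721
adjust_throttle(-209): rpm ← 4721 -209 = 4512
throttle_to(3143): rpm ← 3143
set_airspeed(42.51): V ← 42.51 m/s
final state: V = 42.51 m/s, rpm = 3143 → n = rpm/60 = 52.383333 rev/s
target J* = 0.7378; solve J* = V/(n·D) for n: n = V/(J*·D) = 42.51/(0.7378 × 1.199) = 48.054412 rev/s
rpm = 60·n = 2883.264743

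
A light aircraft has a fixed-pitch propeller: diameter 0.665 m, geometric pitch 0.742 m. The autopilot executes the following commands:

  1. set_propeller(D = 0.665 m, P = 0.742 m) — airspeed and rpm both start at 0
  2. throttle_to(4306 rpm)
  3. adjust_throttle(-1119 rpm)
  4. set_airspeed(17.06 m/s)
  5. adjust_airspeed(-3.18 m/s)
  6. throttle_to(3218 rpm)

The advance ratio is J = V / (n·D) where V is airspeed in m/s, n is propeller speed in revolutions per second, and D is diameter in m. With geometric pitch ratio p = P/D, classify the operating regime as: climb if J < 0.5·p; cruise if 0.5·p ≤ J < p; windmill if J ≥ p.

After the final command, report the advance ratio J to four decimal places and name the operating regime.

set_propeller: D = 0.665 m, P = 0.742 m (p = P/D = 1.115789); state ← (V=0, rpm=0)
throttle_to(4306): rpm ← 4306
adjust_throttle(-1119): rpm ← 4306 -1119 = 3187
set_airspeed(17.06): V ← 17.06 m/s
adjust_airspeed(-3.18): V ← 17.06 -3.18 = 13.88 m/s
throttle_to(3218): rpm ← 3218
final state: V = 13.88 m/s, rpm = 3218 → n = rpm/60 = 53.633333 rev/s
J = V / (n·D) = 13.88 / (53.633333 × 0.665) = 0.389164
regime bands: climb J<0.5579 | cruise [0.5579, 1.1158) | windmill J≥1.1158
J = 0.3892 → climb

J = 0.3892, regime = climb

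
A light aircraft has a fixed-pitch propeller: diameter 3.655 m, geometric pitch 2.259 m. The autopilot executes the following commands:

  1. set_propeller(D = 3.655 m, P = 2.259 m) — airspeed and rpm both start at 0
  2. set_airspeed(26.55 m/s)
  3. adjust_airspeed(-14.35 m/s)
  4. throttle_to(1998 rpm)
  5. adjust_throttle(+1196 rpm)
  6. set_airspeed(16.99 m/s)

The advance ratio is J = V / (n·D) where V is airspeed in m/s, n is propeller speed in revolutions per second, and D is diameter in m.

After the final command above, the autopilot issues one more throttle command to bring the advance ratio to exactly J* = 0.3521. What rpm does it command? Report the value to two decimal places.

rpm = 792.12

set_propeller: D = 3.655 m, P = 2.259 m (p = P/D = 0.618057); state ← (V=0, rpm=0)
set_airspeed(26.55): V ← 26.55 m/s
adjust_airspeed(-14.35): V ← 26.55 -14.35 = 12.2 m/s
throttle_to(1998): rpm ← 1998
adjust_throttle(+1196): rpm ← 1998 +1196 = 3194
set_airspeed(16.99): V ← 16.99 m/s
final state: V = 16.99 m/s, rpm = 3194 → n = rpm/60 = 53.233333 rev/s
target J* = 0.3521; solve J* = V/(n·D) for n: n = V/(J*·D) = 16.99/(0.3521 × 3.655) = 13.202007 rev/s
rpm = 60·n = 792.120445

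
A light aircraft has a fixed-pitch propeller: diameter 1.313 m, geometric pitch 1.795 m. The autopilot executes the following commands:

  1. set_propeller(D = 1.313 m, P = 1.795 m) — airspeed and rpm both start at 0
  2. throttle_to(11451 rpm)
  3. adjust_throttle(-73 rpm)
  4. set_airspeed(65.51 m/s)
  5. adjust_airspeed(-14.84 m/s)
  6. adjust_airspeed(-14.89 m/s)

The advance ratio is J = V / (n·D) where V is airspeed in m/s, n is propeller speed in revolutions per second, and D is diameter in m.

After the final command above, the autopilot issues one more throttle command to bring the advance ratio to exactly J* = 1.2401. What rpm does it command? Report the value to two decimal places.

rpm = 1318.47

set_propeller: D = 1.313 m, P = 1.795 m (p = P/D = 1.367098); state ← (V=0, rpm=0)
throttle_to(11451): rpm ← 11451
adjust_throttle(-73): rpm ← 11451 -73 = 11378
set_airspeed(65.51): V ← 65.51 m/s
adjust_airspeed(-14.84): V ← 65.51 -14.84 = 50.67 m/s
adjust_airspeed(-14.89): V ← 50.67 -14.89 = 35.78 m/s
final state: V = 35.78 m/s, rpm = 11378 → n = rpm/60 = 189.633333 rev/s
target J* = 1.2401; solve J* = V/(n·D) for n: n = V/(J*·D) = 35.78/(1.2401 × 1.313) = 21.974495 rev/s
rpm = 60·n = 1318.469698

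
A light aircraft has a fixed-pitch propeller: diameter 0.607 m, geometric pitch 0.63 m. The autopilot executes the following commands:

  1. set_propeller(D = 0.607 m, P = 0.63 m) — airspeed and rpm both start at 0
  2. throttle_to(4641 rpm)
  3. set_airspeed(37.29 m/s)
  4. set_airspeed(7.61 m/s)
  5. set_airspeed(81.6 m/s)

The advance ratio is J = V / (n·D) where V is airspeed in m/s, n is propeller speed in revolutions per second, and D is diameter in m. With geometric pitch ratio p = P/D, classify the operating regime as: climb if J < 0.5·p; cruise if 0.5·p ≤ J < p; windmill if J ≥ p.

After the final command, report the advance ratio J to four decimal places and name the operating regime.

set_propeller: D = 0.607 m, P = 0.63 m (p = P/D = 1.037891); state ← (V=0, rpm=0)
throttle_to(4641): rpm ← 4641
set_airspeed(37.29): V ← 37.29 m/s
set_airspeed(7.61): V ← 7.61 m/s
set_airspeed(81.6): V ← 81.6 m/s
final state: V = 81.6 m/s, rpm = 4641 → n = rpm/60 = 77.350000 rev/s
J = V / (n·D) = 81.6 / (77.350000 × 0.607) = 1.737965
regime bands: climb J<0.5189 | cruise [0.5189, 1.0379) | windmill J≥1.0379
J = 1.7380 → windmill

J = 1.7380, regime = windmill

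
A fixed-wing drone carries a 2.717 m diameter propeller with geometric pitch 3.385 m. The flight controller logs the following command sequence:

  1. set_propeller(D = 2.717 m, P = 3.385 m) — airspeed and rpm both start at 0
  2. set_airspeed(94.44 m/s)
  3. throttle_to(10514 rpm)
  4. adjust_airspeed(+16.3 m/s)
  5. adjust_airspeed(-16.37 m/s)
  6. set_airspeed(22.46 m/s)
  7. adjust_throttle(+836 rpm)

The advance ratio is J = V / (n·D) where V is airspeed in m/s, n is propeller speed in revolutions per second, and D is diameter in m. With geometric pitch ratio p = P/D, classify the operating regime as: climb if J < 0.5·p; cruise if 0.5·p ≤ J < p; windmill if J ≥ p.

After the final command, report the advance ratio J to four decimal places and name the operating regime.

set_propeller: D = 2.717 m, P = 3.385 m (p = P/D = 1.245859); state ← (V=0, rpm=0)
set_airspeed(94.44): V ← 94.44 m/s
throttle_to(10514): rpm ← 10514
adjust_airspeed(+16.3): V ← 94.44 +16.3 = 110.74 m/s
adjust_airspeed(-16.37): V ← 110.74 -16.37 = 94.37 m/s
set_airspeed(22.46): V ← 22.46 m/s
adjust_throttle(+836): rpm ← 10514 +836 = 11350
final state: V = 22.46 m/s, rpm = 11350 → n = rpm/60 = 189.166667 rev/s
J = V / (n·D) = 22.46 / (189.166667 × 2.717) = 0.043699
regime bands: climb J<0.6229 | cruise [0.6229, 1.2459) | windmill J≥1.2459
J = 0.0437 → climb

J = 0.0437, regime = climb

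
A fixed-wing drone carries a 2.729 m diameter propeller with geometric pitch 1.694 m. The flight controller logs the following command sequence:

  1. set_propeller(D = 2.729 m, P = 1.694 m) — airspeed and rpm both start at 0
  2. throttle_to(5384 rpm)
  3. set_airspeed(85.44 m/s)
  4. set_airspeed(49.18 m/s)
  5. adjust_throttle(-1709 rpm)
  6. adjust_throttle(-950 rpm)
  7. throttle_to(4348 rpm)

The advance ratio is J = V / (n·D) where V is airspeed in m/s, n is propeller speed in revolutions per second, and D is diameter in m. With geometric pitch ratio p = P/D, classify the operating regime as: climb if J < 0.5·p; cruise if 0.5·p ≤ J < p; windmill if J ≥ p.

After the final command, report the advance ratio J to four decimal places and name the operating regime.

set_propeller: D = 2.729 m, P = 1.694 m (p = P/D = 0.620740); state ← (V=0, rpm=0)
throttle_to(5384): rpm ← 5384
set_airspeed(85.44): V ← 85.44 m/s
set_airspeed(49.18): V ← 49.18 m/s
adjust_throttle(-1709): rpm ← 5384 -1709 = 3675
adjust_throttle(-950): rpm ← 3675 -950 = 2725
throttle_to(4348): rpm ← 4348
final state: V = 49.18 m/s, rpm = 4348 → n = rpm/60 = 72.466667 rev/s
J = V / (n·D) = 49.18 / (72.466667 × 2.729) = 0.248683
regime bands: climb J<0.3104 | cruise [0.3104, 0.6207) | windmill J≥0.6207
J = 0.2487 → climb

J = 0.2487, regime = climb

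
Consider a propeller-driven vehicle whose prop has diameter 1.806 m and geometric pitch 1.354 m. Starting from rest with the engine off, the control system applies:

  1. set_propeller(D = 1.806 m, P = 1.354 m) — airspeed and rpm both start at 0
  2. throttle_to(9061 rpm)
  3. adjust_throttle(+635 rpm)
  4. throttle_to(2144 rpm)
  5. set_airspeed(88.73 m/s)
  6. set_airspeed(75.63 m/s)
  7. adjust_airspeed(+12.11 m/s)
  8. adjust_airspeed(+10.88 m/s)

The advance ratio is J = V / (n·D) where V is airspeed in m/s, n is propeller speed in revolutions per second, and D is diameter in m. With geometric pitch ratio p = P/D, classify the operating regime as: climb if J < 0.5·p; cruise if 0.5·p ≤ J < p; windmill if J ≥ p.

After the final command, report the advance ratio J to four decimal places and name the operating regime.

set_propeller: D = 1.806 m, P = 1.354 m (p = P/D = 0.749723); state ← (V=0, rpm=0)
throttle_to(9061): rpm ← 9061
adjust_throttle(+635): rpm ← 9061 +635 = 9696
throttle_to(2144): rpm ← 2144
set_airspeed(88.73): V ← 88.73 m/s
set_airspeed(75.63): V ← 75.63 m/s
adjust_airspeed(+12.11): V ← 75.63 +12.11 = 87.74 m/s
adjust_airspeed(+10.88): V ← 87.74 +10.88 = 98.62 m/s
final state: V = 98.62 m/s, rpm = 2144 → n = rpm/60 = 35.733333 rev/s
J = V / (n·D) = 98.62 / (35.733333 × 1.806) = 1.528177
regime bands: climb J<0.3749 | cruise [0.3749, 0.7497) | windmill J≥0.7497
J = 1.5282 → windmill

J = 1.5282, regime = windmill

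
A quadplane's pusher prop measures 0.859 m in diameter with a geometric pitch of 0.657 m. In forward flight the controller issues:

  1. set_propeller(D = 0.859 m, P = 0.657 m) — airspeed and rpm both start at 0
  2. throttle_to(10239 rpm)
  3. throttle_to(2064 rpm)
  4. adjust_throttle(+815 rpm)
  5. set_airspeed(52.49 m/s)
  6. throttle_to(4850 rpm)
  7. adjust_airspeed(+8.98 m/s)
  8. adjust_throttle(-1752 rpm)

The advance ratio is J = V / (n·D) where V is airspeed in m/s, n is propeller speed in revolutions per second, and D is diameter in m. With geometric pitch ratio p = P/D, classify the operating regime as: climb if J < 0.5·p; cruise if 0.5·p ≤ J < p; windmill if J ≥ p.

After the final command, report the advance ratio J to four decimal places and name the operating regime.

set_propeller: D = 0.859 m, P = 0.657 m (p = P/D = 0.764843); state ← (V=0, rpm=0)
throttle_to(10239): rpm ← 10239
throttle_to(2064): rpm ← 2064
adjust_throttle(+815): rpm ← 2064 +815 = 2879
set_airspeed(52.49): V ← 52.49 m/s
throttle_to(4850): rpm ← 4850
adjust_airspeed(+8.98): V ← 52.49 +8.98 = 61.47 m/s
adjust_throttle(-1752): rpm ← 4850 -1752 = 3098
final state: V = 61.47 m/s, rpm = 3098 → n = rpm/60 = 51.633333 rev/s
J = V / (n·D) = 61.47 / (51.633333 × 0.859) = 1.385926
regime bands: climb J<0.3824 | cruise [0.3824, 0.7648) | windmill J≥0.7648
J = 1.3859 → windmill

J = 1.3859, regime = windmill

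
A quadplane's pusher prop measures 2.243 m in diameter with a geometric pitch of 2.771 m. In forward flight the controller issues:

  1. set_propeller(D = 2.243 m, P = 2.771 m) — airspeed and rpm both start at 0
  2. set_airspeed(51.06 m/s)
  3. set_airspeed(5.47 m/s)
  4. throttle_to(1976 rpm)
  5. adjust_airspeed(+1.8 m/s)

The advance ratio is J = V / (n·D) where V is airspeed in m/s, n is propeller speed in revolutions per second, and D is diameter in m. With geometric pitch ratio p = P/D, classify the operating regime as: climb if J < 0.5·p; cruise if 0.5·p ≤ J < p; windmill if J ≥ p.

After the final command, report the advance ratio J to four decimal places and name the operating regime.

J = 0.0984, regime = climb

set_propeller: D = 2.243 m, P = 2.771 m (p = P/D = 1.235399); state ← (V=0, rpm=0)
set_airspeed(51.06): V ← 51.06 m/s
set_airspeed(5.47): V ← 5.47 m/s
throttle_to(1976): rpm ← 1976
adjust_airspeed(+1.8): V ← 5.47 +1.8 = 7.27 m/s
final state: V = 7.27 m/s, rpm = 1976 → n = rpm/60 = 32.933333 rev/s
J = V / (n·D) = 7.27 / (32.933333 × 2.243) = 0.098417
regime bands: climb J<0.6177 | cruise [0.6177, 1.2354) | windmill J≥1.2354
J = 0.0984 → climb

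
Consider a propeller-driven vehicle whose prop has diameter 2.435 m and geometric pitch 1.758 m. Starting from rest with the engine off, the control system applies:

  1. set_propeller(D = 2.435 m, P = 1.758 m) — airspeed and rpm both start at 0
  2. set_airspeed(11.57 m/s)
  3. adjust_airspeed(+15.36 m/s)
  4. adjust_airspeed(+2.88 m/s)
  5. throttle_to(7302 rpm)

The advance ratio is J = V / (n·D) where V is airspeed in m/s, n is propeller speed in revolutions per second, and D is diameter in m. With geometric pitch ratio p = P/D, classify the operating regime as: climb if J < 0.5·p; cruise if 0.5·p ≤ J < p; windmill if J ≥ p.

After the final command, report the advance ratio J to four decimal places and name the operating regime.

set_propeller: D = 2.435 m, P = 1.758 m (p = P/D = 0.721971); state ← (V=0, rpm=0)
set_airspeed(11.57): V ← 11.57 m/s
adjust_airspeed(+15.36): V ← 11.57 +15.36 = 26.93 m/s
adjust_airspeed(+2.88): V ← 26.93 +2.88 = 29.81 m/s
throttle_to(7302): rpm ← 7302
final state: V = 29.81 m/s, rpm = 7302 → n = rpm/60 = 121.700000 rev/s
J = V / (n·D) = 29.81 / (121.700000 × 2.435) = 0.100594
regime bands: climb J<0.3610 | cruise [0.3610, 0.7220) | windmill J≥0.7220
J = 0.1006 → climb

J = 0.1006, regime = climb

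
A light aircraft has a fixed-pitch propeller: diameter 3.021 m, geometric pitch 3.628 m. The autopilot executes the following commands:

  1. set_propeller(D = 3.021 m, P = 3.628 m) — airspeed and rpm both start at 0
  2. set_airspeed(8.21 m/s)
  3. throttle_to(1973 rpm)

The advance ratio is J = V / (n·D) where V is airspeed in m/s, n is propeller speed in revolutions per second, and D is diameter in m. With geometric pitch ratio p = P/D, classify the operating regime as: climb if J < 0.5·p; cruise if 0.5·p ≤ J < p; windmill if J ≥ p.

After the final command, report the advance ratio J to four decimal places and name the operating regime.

J = 0.0826, regime = climb

set_propeller: D = 3.021 m, P = 3.628 m (p = P/D = 1.200927); state ← (V=0, rpm=0)
set_airspeed(8.21): V ← 8.21 m/s
throttle_to(1973): rpm ← 1973
final state: V = 8.21 m/s, rpm = 1973 → n = rpm/60 = 32.883333 rev/s
J = V / (n·D) = 8.21 / (32.883333 × 3.021) = 0.082645
regime bands: climb J<0.6005 | cruise [0.6005, 1.2009) | windmill J≥1.2009
J = 0.0826 → climb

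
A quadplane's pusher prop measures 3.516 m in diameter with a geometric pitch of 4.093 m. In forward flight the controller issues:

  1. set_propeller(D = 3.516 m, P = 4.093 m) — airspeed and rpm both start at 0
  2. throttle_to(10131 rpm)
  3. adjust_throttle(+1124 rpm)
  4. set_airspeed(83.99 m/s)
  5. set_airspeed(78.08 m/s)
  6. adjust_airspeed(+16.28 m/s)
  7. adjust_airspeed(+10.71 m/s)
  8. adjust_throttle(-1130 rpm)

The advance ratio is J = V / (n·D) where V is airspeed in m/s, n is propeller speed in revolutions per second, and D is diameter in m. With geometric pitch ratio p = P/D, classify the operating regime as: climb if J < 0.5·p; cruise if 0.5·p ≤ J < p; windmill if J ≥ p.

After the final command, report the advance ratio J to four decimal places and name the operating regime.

set_propeller: D = 3.516 m, P = 4.093 m (p = P/D = 1.164107); state ← (V=0, rpm=0)
throttle_to(10131): rpm ← 10131
adjust_throttle(+1124): rpm ← 10131 +1124 = 11255
set_airspeed(83.99): V ← 83.99 m/s
set_airspeed(78.08): V ← 78.08 m/s
adjust_airspeed(+16.28): V ← 78.08 +16.28 = 94.36 m/s
adjust_airspeed(+10.71): V ← 94.36 +10.71 = 105.07 m/s
adjust_throttle(-1130): rpm ← 11255 -1130 = 10125
final state: V = 105.07 m/s, rpm = 10125 → n = rpm/60 = 168.750000 rev/s
J = V / (n·D) = 105.07 / (168.750000 × 3.516) = 0.177087
regime bands: climb J<0.5821 | cruise [0.5821, 1.1641) | windmill J≥1.1641
J = 0.1771 → climb

J = 0.1771, regime = climb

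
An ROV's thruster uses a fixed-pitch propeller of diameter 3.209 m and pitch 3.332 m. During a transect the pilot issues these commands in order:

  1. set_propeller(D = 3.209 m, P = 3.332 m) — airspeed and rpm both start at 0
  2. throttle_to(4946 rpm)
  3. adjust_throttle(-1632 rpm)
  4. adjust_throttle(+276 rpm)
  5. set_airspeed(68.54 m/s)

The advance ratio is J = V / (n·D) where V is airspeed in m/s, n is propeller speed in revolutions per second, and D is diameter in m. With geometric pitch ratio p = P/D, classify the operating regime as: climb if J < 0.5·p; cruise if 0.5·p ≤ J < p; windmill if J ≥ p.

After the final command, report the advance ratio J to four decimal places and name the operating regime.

J = 0.3570, regime = climb

set_propeller: D = 3.209 m, P = 3.332 m (p = P/D = 1.038330); state ← (V=0, rpm=0)
throttle_to(4946): rpm ← 4946
adjust_throttle(-1632): rpm ← 4946 -1632 = 3314
adjust_throttle(+276): rpm ← 3314 +276 = 3590
set_airspeed(68.54): V ← 68.54 m/s
final state: V = 68.54 m/s, rpm = 3590 → n = rpm/60 = 59.833333 rev/s
J = V / (n·D) = 68.54 / (59.833333 × 3.209) = 0.356970
regime bands: climb J<0.5192 | cruise [0.5192, 1.0383) | windmill J≥1.0383
J = 0.3570 → climb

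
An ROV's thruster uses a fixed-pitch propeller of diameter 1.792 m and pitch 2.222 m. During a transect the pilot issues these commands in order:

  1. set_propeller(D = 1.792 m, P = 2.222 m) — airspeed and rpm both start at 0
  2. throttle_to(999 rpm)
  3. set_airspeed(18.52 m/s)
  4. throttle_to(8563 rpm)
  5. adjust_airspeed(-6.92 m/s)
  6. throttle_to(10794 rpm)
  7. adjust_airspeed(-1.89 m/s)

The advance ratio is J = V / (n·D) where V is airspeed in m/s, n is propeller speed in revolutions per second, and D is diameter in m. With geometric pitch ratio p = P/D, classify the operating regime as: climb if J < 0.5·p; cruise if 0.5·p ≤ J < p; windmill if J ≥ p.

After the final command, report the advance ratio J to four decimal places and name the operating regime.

set_propeller: D = 1.792 m, P = 2.222 m (p = P/D = 1.239955); state ← (V=0, rpm=0)
throttle_to(999): rpm ← 999
set_airspeed(18.52): V ← 18.52 m/s
throttle_to(8563): rpm ← 8563
adjust_airspeed(-6.92): V ← 18.52 -6.92 = 11.6 m/s
throttle_to(10794): rpm ← 10794
adjust_airspeed(-1.89): V ← 11.6 -1.89 = 9.71 m/s
final state: V = 9.71 m/s, rpm = 10794 → n = rpm/60 = 179.900000 rev/s
J = V / (n·D) = 9.71 / (179.900000 × 1.792) = 0.030120
regime bands: climb J<0.6200 | cruise [0.6200, 1.2400) | windmill J≥1.2400
J = 0.0301 → climb

J = 0.0301, regime = climb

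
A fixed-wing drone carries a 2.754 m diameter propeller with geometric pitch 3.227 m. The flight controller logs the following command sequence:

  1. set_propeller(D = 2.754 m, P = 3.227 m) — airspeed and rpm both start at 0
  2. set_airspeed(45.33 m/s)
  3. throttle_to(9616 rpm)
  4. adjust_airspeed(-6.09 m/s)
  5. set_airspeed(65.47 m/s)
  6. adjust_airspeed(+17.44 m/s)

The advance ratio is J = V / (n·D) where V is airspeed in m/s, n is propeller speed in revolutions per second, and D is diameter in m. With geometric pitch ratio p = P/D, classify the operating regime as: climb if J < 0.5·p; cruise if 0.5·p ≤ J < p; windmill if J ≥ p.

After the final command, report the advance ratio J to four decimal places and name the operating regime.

set_propeller: D = 2.754 m, P = 3.227 m (p = P/D = 1.171750); state ← (V=0, rpm=0)
set_airspeed(45.33): V ← 45.33 m/s
throttle_to(9616): rpm ← 9616
adjust_airspeed(-6.09): V ← 45.33 -6.09 = 39.24 m/s
set_airspeed(65.47): V ← 65.47 m/s
adjust_airspeed(+17.44): V ← 65.47 +17.44 = 82.91 m/s
final state: V = 82.91 m/s, rpm = 9616 → n = rpm/60 = 160.266667 rev/s
J = V / (n·D) = 82.91 / (160.266667 × 2.754) = 0.187845
regime bands: climb J<0.5859 | cruise [0.5859, 1.1718) | windmill J≥1.1718
J = 0.1878 → climb

J = 0.1878, regime = climb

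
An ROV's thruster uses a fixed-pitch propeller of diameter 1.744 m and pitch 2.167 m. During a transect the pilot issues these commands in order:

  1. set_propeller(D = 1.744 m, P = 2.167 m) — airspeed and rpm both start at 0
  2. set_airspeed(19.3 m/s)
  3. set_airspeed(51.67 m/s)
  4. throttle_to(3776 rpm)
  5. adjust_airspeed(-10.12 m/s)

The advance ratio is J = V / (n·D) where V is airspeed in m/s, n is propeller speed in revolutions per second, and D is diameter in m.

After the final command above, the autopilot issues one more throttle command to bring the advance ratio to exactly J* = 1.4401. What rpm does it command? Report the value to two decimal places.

set_propeller: D = 1.744 m, P = 2.167 m (p = P/D = 1.242546); state ← (V=0, rpm=0)
set_airspeed(19.3): V ← 19.3 m/s
set_airspeed(51.67): V ← 51.67 m/s
throttle_to(3776): rpm ← 3776
adjust_airspeed(-10.12): V ← 51.67 -10.12 = 41.55 m/s
final state: V = 41.55 m/s, rpm = 3776 → n = rpm/60 = 62.933333 rev/s
target J* = 1.4401; solve J* = V/(n·D) for n: n = V/(J*·D) = 41.55/(1.4401 × 1.744) = 16.543671 rev/s
rpm = 60·n = 992.620288

rpm = 992.62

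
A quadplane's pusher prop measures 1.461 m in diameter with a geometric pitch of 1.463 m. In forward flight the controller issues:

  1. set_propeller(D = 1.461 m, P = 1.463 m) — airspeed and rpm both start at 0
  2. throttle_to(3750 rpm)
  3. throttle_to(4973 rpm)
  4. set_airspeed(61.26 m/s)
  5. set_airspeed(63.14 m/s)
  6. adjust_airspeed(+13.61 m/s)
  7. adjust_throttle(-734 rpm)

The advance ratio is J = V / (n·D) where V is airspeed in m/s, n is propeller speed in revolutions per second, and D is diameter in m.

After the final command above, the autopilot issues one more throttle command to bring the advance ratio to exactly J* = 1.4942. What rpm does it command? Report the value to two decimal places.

set_propeller: D = 1.461 m, P = 1.463 m (p = P/D = 1.001369); state ← (V=0, rpm=0)
throttle_to(3750): rpm ← 3750
throttle_to(4973): rpm ← 4973
set_airspeed(61.26): V ← 61.26 m/s
set_airspeed(63.14): V ← 63.14 m/s
adjust_airspeed(+13.61): V ← 63.14 +13.61 = 76.75 m/s
adjust_throttle(-734): rpm ← 4973 -734 = 4239
final state: V = 76.75 m/s, rpm = 4239 → n = rpm/60 = 70.650000 rev/s
target J* = 1.4942; solve J* = V/(n·D) for n: n = V/(J*·D) = 76.75/(1.4942 × 1.461) = 35.157617 rev/s
rpm = 60·n = 2109.457046

rpm = 2109.46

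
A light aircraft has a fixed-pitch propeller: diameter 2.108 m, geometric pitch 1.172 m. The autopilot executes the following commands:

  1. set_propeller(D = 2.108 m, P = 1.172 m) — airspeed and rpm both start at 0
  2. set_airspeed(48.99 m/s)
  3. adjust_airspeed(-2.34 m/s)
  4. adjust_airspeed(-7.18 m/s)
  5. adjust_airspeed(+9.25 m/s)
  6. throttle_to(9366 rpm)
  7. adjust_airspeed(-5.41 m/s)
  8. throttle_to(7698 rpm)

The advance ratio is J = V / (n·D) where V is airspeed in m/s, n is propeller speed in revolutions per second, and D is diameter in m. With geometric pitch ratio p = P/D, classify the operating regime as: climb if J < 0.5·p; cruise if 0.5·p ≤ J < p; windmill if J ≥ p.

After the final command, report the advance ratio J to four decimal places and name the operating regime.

set_propeller: D = 2.108 m, P = 1.172 m (p = P/D = 0.555977); state ← (V=0, rpm=0)
set_airspeed(48.99): V ← 48.99 m/s
adjust_airspeed(-2.34): V ← 48.99 -2.34 = 46.65 m/s
adjust_airspeed(-7.18): V ← 46.65 -7.18 = 39.47 m/s
adjust_airspeed(+9.25): V ← 39.47 +9.25 = 48.72 m/s
throttle_to(9366): rpm ← 9366
adjust_airspeed(-5.41): V ← 48.72 -5.41 = 43.31 m/s
throttle_to(7698): rpm ← 7698
final state: V = 43.31 m/s, rpm = 7698 → n = rpm/60 = 128.300000 rev/s
J = V / (n·D) = 43.31 / (128.300000 × 2.108) = 0.160137
regime bands: climb J<0.2780 | cruise [0.2780, 0.5560) | windmill J≥0.5560
J = 0.1601 → climb

J = 0.1601, regime = climb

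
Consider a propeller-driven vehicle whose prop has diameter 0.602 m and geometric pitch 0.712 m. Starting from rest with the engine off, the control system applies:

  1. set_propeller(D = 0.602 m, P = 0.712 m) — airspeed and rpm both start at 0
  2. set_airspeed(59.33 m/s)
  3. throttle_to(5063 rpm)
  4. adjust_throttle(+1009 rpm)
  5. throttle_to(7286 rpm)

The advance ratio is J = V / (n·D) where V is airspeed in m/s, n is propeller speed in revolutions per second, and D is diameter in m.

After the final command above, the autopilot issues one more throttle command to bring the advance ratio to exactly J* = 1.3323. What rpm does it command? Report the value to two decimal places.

set_propeller: D = 0.602 m, P = 0.712 m (p = P/D = 1.182724); state ← (V=0, rpm=0)
set_airspeed(59.33): V ← 59.33 m/s
throttle_to(5063): rpm ← 5063
adjust_throttle(+1009): rpm ← 5063 +1009 = 6072
throttle_to(7286): rpm ← 7286
final state: V = 59.33 m/s, rpm = 7286 → n = rpm/60 = 121.433333 rev/s
target J* = 1.3323; solve J* = V/(n·D) for n: n = V/(J*·D) = 59.33/(1.3323 × 0.602) = 73.973442 rev/s
rpm = 60·n = 4438.406542

rpm = 4438.41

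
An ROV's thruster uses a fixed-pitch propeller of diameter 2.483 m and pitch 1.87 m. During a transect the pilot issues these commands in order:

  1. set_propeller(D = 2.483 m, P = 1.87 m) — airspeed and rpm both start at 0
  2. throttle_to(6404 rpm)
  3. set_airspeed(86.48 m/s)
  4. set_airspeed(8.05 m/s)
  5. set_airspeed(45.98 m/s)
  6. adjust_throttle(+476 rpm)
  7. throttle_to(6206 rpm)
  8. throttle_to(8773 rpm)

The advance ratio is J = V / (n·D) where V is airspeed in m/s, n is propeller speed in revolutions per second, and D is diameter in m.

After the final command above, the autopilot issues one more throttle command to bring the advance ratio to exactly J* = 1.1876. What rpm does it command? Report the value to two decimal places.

rpm = 935.56

set_propeller: D = 2.483 m, P = 1.87 m (p = P/D = 0.753121); state ← (V=0, rpm=0)
throttle_to(6404): rpm ← 6404
set_airspeed(86.48): V ← 86.48 m/s
set_airspeed(8.05): V ← 8.05 m/s
set_airspeed(45.98): V ← 45.98 m/s
adjust_throttle(+476): rpm ← 6404 +476 = 6880
throttle_to(6206): rpm ← 6206
throttle_to(8773): rpm ← 8773
final state: V = 45.98 m/s, rpm = 8773 → n = rpm/60 = 146.216667 rev/s
target J* = 1.1876; solve J* = V/(n·D) for n: n = V/(J*·D) = 45.98/(1.1876 × 2.483) = 15.592726 rev/s
rpm = 60·n = 935.563584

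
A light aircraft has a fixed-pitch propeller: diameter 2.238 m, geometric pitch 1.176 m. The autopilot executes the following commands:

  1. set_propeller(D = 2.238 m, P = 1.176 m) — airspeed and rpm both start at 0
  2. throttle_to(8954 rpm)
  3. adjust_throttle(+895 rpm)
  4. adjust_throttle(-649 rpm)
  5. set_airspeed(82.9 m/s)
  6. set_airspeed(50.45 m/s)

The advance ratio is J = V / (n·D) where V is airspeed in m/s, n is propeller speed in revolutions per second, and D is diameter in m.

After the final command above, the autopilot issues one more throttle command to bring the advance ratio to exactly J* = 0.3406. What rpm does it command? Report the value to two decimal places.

rpm = 3971.07

set_propeller: D = 2.238 m, P = 1.176 m (p = P/D = 0.525469); state ← (V=0, rpm=0)
throttle_to(8954): rpm ← 8954
adjust_throttle(+895): rpm ← 8954 +895 = 9849
adjust_throttle(-649): rpm ← 9849 -649 = 9200
set_airspeed(82.9): V ← 82.9 m/s
set_airspeed(50.45): V ← 50.45 m/s
final state: V = 50.45 m/s, rpm = 9200 → n = rpm/60 = 153.333333 rev/s
target J* = 0.3406; solve J* = V/(n·D) for n: n = V/(J*·D) = 50.45/(0.3406 × 2.238) = 66.184523 rev/s
rpm = 60·n = 3971.071394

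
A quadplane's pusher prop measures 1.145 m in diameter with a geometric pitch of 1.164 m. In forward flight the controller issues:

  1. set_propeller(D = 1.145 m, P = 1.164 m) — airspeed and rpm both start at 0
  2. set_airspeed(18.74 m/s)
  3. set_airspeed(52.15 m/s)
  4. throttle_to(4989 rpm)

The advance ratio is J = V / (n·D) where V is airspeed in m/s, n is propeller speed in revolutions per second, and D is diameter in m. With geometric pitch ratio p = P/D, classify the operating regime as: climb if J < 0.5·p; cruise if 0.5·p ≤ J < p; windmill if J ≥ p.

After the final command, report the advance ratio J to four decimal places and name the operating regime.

set_propeller: D = 1.145 m, P = 1.164 m (p = P/D = 1.016594); state ← (V=0, rpm=0)
set_airspeed(18.74): V ← 18.74 m/s
set_airspeed(52.15): V ← 52.15 m/s
throttle_to(4989): rpm ← 4989
final state: V = 52.15 m/s, rpm = 4989 → n = rpm/60 = 83.150000 rev/s
J = V / (n·D) = 52.15 / (83.150000 × 1.145) = 0.547755
regime bands: climb J<0.5083 | cruise [0.5083, 1.0166) | windmill J≥1.0166
J = 0.5478 → cruise

J = 0.5478, regime = cruise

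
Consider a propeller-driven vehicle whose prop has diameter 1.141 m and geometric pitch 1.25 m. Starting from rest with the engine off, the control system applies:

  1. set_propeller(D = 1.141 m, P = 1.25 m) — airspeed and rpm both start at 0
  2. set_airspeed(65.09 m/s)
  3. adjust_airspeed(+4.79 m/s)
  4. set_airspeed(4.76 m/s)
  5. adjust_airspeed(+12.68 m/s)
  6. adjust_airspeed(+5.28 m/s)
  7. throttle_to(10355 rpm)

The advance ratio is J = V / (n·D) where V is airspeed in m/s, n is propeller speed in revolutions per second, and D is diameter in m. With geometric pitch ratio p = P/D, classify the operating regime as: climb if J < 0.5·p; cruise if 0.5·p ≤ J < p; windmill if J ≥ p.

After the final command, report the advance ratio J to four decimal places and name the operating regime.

set_propeller: D = 1.141 m, P = 1.25 m (p = P/D = 1.095530); state ← (V=0, rpm=0)
set_airspeed(65.09): V ← 65.09 m/s
adjust_airspeed(+4.79): V ← 65.09 +4.79 = 69.88 m/s
set_airspeed(4.76): V ← 4.76 m/s
adjust_airspeed(+12.68): V ← 4.76 +12.68 = 17.44 m/s
adjust_airspeed(+5.28): V ← 17.44 +5.28 = 22.72 m/s
throttle_to(10355): rpm ← 10355
final state: V = 22.72 m/s, rpm = 10355 → n = rpm/60 = 172.583333 rev/s
J = V / (n·D) = 22.72 / (172.583333 × 1.141) = 0.115378
regime bands: climb J<0.5478 | cruise [0.5478, 1.0955) | windmill J≥1.0955
J = 0.1154 → climb

J = 0.1154, regime = climb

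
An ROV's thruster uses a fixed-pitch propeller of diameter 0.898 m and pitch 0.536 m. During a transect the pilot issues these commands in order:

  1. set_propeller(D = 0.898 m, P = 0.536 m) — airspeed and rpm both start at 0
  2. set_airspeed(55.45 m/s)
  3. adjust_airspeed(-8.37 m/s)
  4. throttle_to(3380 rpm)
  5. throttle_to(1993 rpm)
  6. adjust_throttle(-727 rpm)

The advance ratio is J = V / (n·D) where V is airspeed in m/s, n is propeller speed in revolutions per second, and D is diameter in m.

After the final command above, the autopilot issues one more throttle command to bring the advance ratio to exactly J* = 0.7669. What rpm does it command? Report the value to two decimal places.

rpm = 4101.78

set_propeller: D = 0.898 m, P = 0.536 m (p = P/D = 0.596882); state ← (V=0, rpm=0)
set_airspeed(55.45): V ← 55.45 m/s
adjust_airspeed(-8.37): V ← 55.45 -8.37 = 47.08 m/s
throttle_to(3380): rpm ← 3380
throttle_to(1993): rpm ← 1993
adjust_throttle(-727): rpm ← 1993 -727 = 1266
final state: V = 47.08 m/s, rpm = 1266 → n = rpm/60 = 21.100000 rev/s
target J* = 0.7669; solve J* = V/(n·D) for n: n = V/(J*·D) = 47.08/(0.7669 × 0.898) = 68.363042 rev/s
rpm = 60·n = 4101.782521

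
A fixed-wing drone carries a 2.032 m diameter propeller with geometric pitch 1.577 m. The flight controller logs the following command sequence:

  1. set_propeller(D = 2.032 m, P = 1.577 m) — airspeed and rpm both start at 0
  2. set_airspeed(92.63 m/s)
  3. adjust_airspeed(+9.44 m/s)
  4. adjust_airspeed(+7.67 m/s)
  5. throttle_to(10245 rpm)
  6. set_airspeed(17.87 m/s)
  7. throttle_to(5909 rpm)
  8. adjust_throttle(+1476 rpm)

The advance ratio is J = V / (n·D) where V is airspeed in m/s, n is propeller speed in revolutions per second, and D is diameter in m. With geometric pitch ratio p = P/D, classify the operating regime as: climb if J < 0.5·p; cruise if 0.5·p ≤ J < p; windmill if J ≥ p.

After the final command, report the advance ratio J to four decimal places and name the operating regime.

set_propeller: D = 2.032 m, P = 1.577 m (p = P/D = 0.776083); state ← (V=0, rpm=0)
set_airspeed(92.63): V ← 92.63 m/s
adjust_airspeed(+9.44): V ← 92.63 +9.44 = 102.07 m/s
adjust_airspeed(+7.67): V ← 102.07 +7.67 = 109.74 m/s
throttle_to(10245): rpm ← 10245
set_airspeed(17.87): V ← 17.87 m/s
throttle_to(5909): rpm ← 5909
adjust_throttle(+1476): rpm ← 5909 +1476 = 7385
final state: V = 17.87 m/s, rpm = 7385 → n = rpm/60 = 123.083333 rev/s
J = V / (n·D) = 17.87 / (123.083333 × 2.032) = 0.071450
regime bands: climb J<0.3880 | cruise [0.3880, 0.7761) | windmill J≥0.7761
J = 0.0714 → climb

J = 0.0714, regime = climb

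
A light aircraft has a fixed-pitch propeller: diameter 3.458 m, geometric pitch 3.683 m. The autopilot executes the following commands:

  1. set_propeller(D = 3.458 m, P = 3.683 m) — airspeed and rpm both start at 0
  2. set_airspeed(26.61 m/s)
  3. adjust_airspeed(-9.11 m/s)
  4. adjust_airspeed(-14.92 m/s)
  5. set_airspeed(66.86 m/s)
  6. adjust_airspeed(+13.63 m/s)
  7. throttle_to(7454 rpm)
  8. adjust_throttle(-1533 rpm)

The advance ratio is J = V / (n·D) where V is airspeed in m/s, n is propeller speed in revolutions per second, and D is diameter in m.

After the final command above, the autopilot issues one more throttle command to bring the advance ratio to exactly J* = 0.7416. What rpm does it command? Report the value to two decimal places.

rpm = 1883.21

set_propeller: D = 3.458 m, P = 3.683 m (p = P/D = 1.065067); state ← (V=0, rpm=0)
set_airspeed(26.61): V ← 26.61 m/s
adjust_airspeed(-9.11): V ← 26.61 -9.11 = 17.5 m/s
adjust_airspeed(-14.92): V ← 17.5 -14.92 = 2.58 m/s
set_airspeed(66.86): V ← 66.86 m/s
adjust_airspeed(+13.63): V ← 66.86 +13.63 = 80.49 m/s
throttle_to(7454): rpm ← 7454
adjust_throttle(-1533): rpm ← 7454 -1533 = 5921
final state: V = 80.49 m/s, rpm = 5921 → n = rpm/60 = 98.683333 rev/s
target J* = 0.7416; solve J* = V/(n·D) for n: n = V/(J*·D) = 80.49/(0.7416 × 3.458) = 31.386813 rev/s
rpm = 60·n = 1883.208769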